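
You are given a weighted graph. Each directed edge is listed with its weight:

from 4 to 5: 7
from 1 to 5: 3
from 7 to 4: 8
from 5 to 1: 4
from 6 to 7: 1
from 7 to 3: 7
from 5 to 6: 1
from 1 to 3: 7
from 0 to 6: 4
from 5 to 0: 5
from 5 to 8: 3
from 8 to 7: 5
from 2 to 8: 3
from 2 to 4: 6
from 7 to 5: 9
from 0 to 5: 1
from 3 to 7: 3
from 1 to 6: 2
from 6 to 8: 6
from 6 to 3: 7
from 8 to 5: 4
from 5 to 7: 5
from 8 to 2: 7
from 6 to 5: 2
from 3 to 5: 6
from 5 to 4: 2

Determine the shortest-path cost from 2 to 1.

11

Compare a few routes:
2 → 8 → 5 → 1: 3+4+4 = 11
2 → 4 → 5 → 1: 6+7+4 = 17
2 → 8 → 7 → 5 → 1: 3+5+9+4 = 21
2 → 8 → 7 → 3 → 5 → 1: 3+5+7+6+4 = 25
The minimum is 11 via 2 → 8 → 5 → 1.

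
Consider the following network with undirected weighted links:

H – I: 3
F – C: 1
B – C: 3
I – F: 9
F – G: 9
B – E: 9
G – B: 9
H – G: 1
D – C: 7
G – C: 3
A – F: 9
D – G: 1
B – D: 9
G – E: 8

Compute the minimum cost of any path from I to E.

12

Enumerating some paths:
I - H - G - E: 3+1+8 = 12
I - H - G - C - B - E: 3+1+3+3+9 = 19
The minimum is 12 via I - H - G - E.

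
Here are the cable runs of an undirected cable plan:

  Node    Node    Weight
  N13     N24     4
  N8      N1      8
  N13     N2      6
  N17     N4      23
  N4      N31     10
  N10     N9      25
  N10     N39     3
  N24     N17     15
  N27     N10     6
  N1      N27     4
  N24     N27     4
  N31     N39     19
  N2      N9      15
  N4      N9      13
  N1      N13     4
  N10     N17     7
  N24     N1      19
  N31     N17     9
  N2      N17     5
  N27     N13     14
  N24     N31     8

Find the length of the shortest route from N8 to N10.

Settle nodes by increasing distance from N8:
N8: 0
N1: 8  (via N8)
N27: 12  (via N1)
N13: 12  (via N1)
N24: 16  (via N27)
N2: 18  (via N13)
N10: 18  (via N27)
Shortest route: N8–N1–N27–N10 = 18.

18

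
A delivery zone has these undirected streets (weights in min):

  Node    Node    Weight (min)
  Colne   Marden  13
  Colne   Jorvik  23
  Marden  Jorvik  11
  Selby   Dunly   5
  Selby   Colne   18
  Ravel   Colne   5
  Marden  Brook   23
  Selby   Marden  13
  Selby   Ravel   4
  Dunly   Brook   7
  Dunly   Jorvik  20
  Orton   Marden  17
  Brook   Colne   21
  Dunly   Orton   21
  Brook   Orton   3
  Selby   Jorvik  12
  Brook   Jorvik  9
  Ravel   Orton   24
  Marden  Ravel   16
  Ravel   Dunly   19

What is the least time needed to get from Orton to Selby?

Enumerating some paths:
Orton → Brook → Jorvik → Selby: 3+9+12 = 24
Orton → Brook → Dunly → Selby: 3+7+5 = 15
Cheapest is Orton → Brook → Dunly → Selby at 15 min.

15 min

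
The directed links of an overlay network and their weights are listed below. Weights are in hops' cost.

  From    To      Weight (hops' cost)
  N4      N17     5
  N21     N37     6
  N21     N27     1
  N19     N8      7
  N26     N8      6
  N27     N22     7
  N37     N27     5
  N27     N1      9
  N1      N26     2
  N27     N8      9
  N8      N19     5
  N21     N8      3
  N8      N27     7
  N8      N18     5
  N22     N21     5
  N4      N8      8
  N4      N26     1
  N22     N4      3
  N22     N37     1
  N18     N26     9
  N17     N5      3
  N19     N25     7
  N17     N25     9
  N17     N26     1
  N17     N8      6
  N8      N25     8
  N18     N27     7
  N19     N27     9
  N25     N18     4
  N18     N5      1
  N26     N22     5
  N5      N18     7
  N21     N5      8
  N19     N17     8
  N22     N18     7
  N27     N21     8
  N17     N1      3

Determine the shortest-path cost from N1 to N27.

13 hops' cost

Candidate routes:
N1–N26–N8–N27: 2+6+7 = 15
N1–N26–N22–N37–N27: 2+5+1+5 = 13
N1–N26–N8–N18–N27: 2+6+5+7 = 20
Cheapest is N1–N26–N22–N37–N27 at 13 hops' cost.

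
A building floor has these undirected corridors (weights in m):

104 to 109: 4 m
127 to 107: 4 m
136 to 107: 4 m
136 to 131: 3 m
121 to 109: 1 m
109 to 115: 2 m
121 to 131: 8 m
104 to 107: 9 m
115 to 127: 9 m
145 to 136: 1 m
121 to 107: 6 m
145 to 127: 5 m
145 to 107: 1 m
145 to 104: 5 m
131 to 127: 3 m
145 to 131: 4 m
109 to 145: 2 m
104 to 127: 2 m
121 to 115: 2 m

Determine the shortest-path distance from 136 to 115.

Running Dijkstra from 136:
136: 0
145: 1  (via 136)
107: 2  (via 145)
131: 3  (via 136)
109: 3  (via 145)
121: 4  (via 109)
115: 5  (via 109)
Shortest route: 136–145–109–115 = 5 m.

5 m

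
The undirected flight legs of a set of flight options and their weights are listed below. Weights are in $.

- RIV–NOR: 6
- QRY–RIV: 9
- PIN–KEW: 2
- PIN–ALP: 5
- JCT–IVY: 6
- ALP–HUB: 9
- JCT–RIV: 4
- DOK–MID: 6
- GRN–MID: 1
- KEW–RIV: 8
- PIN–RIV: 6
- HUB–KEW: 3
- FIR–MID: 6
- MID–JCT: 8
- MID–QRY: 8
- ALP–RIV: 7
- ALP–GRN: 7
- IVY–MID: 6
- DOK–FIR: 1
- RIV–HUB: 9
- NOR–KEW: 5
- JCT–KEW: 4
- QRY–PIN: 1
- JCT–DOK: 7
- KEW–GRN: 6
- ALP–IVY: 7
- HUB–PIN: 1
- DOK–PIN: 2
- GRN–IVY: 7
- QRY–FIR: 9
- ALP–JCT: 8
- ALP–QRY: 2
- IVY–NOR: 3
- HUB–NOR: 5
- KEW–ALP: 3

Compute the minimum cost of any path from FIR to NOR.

Settle nodes by increasing distance from FIR:
FIR: 0
DOK: 1  (via FIR)
PIN: 3  (via DOK)
QRY: 4  (via PIN)
HUB: 4  (via PIN)
KEW: 5  (via PIN)
MID: 6  (via FIR)
ALP: 6  (via QRY)
GRN: 7  (via MID)
JCT: 8  (via DOK)
RIV: 9  (via PIN)
NOR: 9  (via HUB)
Shortest route: FIR–DOK–PIN–HUB–NOR = $9.

$9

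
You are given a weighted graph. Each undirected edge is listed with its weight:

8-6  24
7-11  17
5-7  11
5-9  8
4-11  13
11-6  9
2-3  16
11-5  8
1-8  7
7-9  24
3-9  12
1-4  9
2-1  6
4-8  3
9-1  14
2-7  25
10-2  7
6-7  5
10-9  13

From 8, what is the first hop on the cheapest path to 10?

1

Candidate routes:
8 → 4 → 1 → 2 → 10: 3+9+6+7 = 25
8 → 1 → 2 → 10: 7+6+7 = 20
Cheapest is 8 → 1 → 2 → 10 at 20.
So from 8 the first move is to 1.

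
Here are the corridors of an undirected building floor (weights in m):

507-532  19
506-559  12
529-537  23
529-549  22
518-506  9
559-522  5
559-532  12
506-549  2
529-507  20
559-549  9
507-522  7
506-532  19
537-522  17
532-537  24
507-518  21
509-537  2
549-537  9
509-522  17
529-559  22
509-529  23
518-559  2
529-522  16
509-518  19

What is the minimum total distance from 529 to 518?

23 m

Compare a few routes:
529 - 559 - 518: 22+2 = 24
529 - 522 - 559 - 518: 16+5+2 = 23
The minimum is 23 m via 529 - 522 - 559 - 518.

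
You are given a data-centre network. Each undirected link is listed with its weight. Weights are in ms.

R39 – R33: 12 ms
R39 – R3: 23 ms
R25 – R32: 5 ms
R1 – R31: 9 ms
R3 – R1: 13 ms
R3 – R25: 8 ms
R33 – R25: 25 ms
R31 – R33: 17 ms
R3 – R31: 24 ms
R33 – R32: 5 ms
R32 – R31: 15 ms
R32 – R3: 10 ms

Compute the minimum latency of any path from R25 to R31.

Running Dijkstra from R25:
R25: 0
R32: 5  (via R25)
R3: 8  (via R25)
R33: 10  (via R32)
R31: 20  (via R32)
Shortest route: R25–R32–R31 = 20 ms.

20 ms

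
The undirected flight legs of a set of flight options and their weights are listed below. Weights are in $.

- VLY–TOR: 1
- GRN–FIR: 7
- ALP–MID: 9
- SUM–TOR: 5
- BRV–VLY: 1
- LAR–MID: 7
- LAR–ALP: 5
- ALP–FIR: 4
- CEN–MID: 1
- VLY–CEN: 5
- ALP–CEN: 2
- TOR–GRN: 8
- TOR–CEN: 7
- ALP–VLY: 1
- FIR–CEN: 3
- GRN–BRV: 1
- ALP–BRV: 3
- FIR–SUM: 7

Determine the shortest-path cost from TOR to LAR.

Running Dijkstra from TOR:
TOR: 0
VLY: 1  (via TOR)
ALP: 2  (via VLY)
BRV: 2  (via VLY)
GRN: 3  (via BRV)
CEN: 4  (via ALP)
SUM: 5  (via TOR)
MID: 5  (via CEN)
FIR: 6  (via ALP)
LAR: 7  (via ALP)
Shortest route: TOR–VLY–ALP–LAR = $7.

$7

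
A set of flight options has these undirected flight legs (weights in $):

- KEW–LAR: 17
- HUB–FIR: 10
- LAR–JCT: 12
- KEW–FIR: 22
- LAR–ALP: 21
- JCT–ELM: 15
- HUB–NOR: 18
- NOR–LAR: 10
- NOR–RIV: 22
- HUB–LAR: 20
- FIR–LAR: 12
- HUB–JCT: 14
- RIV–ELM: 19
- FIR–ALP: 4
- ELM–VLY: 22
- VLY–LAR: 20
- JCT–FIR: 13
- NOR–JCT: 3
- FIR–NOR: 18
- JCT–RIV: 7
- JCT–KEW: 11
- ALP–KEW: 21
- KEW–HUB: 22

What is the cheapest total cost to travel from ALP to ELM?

Settle nodes by increasing distance from ALP:
ALP: 0
FIR: 4  (via ALP)
HUB: 14  (via FIR)
LAR: 16  (via FIR)
JCT: 17  (via FIR)
NOR: 20  (via JCT)
KEW: 21  (via ALP)
RIV: 24  (via JCT)
ELM: 32  (via JCT)
Shortest route: ALP–FIR–JCT–ELM = $32.

$32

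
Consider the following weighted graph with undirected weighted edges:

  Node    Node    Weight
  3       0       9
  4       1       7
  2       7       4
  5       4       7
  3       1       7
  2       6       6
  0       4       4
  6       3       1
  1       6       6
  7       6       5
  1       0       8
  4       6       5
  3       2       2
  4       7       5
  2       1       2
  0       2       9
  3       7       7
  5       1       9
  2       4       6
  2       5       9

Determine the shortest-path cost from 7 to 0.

Settle nodes by increasing distance from 7:
7: 0
2: 4  (via 7)
4: 5  (via 7)
6: 5  (via 7)
1: 6  (via 2)
3: 6  (via 2)
0: 9  (via 4)
Shortest route: 7 → 4 → 0 = 9.

9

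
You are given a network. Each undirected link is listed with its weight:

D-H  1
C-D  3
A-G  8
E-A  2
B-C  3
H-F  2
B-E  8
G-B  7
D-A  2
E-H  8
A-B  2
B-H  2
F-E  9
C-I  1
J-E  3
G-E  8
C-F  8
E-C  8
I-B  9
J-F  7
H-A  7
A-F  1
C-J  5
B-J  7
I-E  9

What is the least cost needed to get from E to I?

8

Compare a few routes:
E → I: 9 = 9
E → J → C → I: 3+5+1 = 9
E → C → I: 8+1 = 9
E → A → B → C → I: 2+2+3+1 = 8
The minimum is 8 via E → A → B → C → I.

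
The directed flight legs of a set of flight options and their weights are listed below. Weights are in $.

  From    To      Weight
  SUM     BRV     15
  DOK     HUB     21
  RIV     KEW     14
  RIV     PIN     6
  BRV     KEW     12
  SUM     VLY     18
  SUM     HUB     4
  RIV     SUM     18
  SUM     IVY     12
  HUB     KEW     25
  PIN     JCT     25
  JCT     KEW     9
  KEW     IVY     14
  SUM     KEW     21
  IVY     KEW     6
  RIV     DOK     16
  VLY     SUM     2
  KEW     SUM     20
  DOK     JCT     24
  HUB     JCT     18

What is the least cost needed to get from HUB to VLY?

$63

Candidate routes:
HUB - KEW - SUM - VLY: 25+20+18 = 63
HUB - JCT - KEW - SUM - VLY: 18+9+20+18 = 65
Cheapest is HUB - KEW - SUM - VLY at $63.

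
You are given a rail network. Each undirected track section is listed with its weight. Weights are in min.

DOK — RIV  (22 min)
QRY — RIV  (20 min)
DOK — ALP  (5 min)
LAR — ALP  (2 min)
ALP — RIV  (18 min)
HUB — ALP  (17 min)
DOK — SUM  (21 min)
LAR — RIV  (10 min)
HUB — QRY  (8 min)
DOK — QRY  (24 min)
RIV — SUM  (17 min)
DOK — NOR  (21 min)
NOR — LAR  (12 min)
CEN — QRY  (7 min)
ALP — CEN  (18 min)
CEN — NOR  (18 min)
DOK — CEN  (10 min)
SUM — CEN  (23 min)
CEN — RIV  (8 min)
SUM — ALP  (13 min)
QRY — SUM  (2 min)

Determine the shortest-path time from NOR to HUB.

31 min

Shortest distances from NOR:
NOR: 0
LAR: 12  (via NOR)
ALP: 14  (via LAR)
CEN: 18  (via NOR)
DOK: 19  (via ALP)
RIV: 22  (via LAR)
QRY: 25  (via CEN)
SUM: 27  (via ALP)
HUB: 31  (via ALP)
Shortest route: NOR–LAR–ALP–HUB = 31 min.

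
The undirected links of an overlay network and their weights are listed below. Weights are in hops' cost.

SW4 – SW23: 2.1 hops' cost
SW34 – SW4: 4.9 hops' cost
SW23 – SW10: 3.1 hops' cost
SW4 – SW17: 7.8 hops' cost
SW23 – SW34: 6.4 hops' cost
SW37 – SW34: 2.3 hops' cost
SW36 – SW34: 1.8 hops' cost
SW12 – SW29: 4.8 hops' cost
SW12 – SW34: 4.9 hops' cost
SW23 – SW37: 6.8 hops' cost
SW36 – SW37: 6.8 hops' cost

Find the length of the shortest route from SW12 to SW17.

Enumerating some paths:
SW12 → SW34 → SW4 → SW17: 4.9+4.9+7.8 = 17.6
SW12 → SW34 → SW23 → SW4 → SW17: 4.9+6.4+2.1+7.8 = 21.2
Cheapest is SW12 → SW34 → SW4 → SW17 at 17.6 hops' cost.

17.6 hops' cost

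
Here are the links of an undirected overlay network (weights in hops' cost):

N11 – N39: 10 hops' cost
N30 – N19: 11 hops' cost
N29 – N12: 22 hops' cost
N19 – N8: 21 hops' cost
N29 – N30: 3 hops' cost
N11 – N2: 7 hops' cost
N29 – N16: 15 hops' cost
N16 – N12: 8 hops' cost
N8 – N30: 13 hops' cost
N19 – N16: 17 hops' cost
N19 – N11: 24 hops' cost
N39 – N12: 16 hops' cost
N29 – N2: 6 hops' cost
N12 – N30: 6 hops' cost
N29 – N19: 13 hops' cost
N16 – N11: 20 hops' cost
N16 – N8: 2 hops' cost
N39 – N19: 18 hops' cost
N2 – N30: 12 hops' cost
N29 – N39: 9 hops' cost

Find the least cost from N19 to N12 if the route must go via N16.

Best N19 to N16: N19 → N16 costing 17
Best N16 to N12: N16 → N12 costing 8
Total via N16: 17 + 8 = 25 hops' cost.

25 hops' cost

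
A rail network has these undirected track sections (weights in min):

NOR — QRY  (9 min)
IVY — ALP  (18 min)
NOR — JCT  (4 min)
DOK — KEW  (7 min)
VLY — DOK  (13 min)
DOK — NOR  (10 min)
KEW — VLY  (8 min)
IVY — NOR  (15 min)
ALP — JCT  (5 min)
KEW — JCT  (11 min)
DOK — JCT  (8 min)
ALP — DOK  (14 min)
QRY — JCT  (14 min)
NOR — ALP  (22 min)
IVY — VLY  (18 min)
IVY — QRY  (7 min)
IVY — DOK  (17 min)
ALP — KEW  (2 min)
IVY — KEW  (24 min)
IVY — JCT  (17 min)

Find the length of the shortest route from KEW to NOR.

11 min

Compare a few routes:
KEW - DOK - NOR: 7+10 = 17
KEW - ALP - JCT - NOR: 2+5+4 = 11
KEW - JCT - NOR: 11+4 = 15
Cheapest is KEW - ALP - JCT - NOR at 11 min.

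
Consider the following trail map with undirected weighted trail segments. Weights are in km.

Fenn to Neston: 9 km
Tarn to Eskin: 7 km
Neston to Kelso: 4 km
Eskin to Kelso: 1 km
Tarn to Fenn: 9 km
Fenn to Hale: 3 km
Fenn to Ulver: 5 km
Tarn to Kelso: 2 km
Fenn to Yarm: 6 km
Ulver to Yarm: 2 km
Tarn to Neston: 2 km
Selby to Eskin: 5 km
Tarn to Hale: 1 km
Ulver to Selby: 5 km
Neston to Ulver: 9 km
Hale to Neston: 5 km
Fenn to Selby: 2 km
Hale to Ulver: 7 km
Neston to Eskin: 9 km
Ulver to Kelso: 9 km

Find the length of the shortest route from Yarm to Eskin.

12 km

Running Dijkstra from Yarm:
Yarm: 0
Ulver: 2  (via Yarm)
Fenn: 6  (via Yarm)
Selby: 7  (via Ulver)
Hale: 9  (via Ulver)
Tarn: 10  (via Hale)
Neston: 11  (via Ulver)
Kelso: 11  (via Ulver)
Eskin: 12  (via Selby)
Shortest route: Yarm–Ulver–Selby–Eskin = 12 km.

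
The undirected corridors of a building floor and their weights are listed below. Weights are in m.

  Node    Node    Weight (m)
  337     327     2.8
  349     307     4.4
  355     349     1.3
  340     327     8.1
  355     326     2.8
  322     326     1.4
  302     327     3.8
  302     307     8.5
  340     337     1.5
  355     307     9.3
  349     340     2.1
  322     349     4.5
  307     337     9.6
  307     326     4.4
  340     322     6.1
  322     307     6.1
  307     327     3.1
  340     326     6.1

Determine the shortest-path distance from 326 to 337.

7.6 m

Compare a few routes:
326 - 340 - 337: 6.1+1.5 = 7.6
326 - 322 - 340 - 337: 1.4+6.1+1.5 = 9
326 - 355 - 349 - 340 - 337: 2.8+1.3+2.1+1.5 = 7.7
Cheapest is 326 - 340 - 337 at 7.6 m.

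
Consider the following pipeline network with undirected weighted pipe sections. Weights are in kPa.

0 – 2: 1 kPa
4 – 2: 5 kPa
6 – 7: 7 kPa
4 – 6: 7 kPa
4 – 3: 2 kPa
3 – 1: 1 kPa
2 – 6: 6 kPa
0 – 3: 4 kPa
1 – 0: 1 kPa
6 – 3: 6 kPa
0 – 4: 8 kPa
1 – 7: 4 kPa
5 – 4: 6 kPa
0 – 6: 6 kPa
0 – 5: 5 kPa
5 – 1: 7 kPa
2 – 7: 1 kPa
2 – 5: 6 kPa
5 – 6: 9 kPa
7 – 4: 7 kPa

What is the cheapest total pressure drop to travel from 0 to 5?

5 kPa

Running Dijkstra from 0:
0: 0
1: 1  (via 0)
2: 1  (via 0)
3: 2  (via 1)
7: 2  (via 2)
4: 4  (via 3)
5: 5  (via 0)
Shortest route: 0–5 = 5 kPa.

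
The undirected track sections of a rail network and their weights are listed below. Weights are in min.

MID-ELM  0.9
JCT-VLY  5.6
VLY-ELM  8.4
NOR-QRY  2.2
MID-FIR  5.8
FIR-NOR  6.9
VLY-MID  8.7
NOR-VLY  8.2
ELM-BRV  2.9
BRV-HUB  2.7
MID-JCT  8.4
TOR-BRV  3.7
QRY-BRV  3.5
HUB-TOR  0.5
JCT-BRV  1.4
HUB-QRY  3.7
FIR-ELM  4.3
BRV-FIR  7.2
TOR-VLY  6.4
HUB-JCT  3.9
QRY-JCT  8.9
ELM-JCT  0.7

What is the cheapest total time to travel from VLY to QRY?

10.4 min

Enumerating some paths:
VLY - NOR - QRY: 8.2+2.2 = 10.4
VLY - JCT - BRV - QRY: 5.6+1.4+3.5 = 10.5
The minimum is 10.4 min via VLY - NOR - QRY.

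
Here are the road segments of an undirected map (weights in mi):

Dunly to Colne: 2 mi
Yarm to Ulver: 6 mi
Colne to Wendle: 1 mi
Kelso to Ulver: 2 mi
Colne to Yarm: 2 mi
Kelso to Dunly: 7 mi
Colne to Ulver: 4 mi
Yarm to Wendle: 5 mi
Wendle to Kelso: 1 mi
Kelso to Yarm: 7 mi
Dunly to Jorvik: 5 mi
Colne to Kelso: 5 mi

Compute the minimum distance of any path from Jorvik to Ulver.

11 mi

Compare a few routes:
Jorvik → Dunly → Colne → Kelso → Ulver: 5+2+5+2 = 14
Jorvik → Dunly → Kelso → Ulver: 5+7+2 = 14
Jorvik → Dunly → Colne → Yarm → Ulver: 5+2+2+6 = 15
Jorvik → Dunly → Colne → Ulver: 5+2+4 = 11
The minimum is 11 mi via Jorvik → Dunly → Colne → Ulver.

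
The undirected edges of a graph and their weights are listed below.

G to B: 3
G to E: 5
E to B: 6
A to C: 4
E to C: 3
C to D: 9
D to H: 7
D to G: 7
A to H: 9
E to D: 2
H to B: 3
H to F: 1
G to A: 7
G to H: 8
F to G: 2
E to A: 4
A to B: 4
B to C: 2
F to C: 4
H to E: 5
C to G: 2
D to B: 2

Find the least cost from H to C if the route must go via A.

11

Shortest H→A: H → B → A = 7
Best A to C: A → C costing 4
Total via A: 7 + 4 = 11.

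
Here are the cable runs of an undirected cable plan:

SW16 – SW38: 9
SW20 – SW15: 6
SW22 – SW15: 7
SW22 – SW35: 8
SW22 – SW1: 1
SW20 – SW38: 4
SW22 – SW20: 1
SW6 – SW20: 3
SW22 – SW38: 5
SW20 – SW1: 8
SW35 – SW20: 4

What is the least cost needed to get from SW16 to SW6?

Enumerating some paths:
SW16 → SW38 → SW22 → SW1 → SW20 → SW6: 9+5+1+8+3 = 26
SW16 → SW38 → SW22 → SW20 → SW6: 9+5+1+3 = 18
SW16 → SW38 → SW22 → SW35 → SW20 → SW6: 9+5+8+4+3 = 29
SW16 → SW38 → SW20 → SW6: 9+4+3 = 16
The minimum is 16 via SW16 → SW38 → SW20 → SW6.

16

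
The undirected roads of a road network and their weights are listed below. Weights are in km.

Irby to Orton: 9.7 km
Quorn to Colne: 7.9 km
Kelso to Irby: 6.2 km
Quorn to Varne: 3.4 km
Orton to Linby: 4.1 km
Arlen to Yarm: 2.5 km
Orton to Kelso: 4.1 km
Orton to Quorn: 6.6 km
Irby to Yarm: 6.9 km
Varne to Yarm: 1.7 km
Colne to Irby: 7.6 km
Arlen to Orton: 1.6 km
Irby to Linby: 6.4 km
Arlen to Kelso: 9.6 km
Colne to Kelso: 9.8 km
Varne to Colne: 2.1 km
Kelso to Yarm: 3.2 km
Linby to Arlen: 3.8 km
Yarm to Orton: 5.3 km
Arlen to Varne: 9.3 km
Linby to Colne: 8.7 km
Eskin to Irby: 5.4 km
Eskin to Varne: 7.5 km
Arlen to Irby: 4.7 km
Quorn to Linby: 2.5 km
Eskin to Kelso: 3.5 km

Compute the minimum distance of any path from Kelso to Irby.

Candidate routes:
Kelso–Irby: 6.2 = 6.2
Kelso–Eskin–Irby: 3.5+5.4 = 8.9
Cheapest is Kelso–Irby at 6.2 km.

6.2 km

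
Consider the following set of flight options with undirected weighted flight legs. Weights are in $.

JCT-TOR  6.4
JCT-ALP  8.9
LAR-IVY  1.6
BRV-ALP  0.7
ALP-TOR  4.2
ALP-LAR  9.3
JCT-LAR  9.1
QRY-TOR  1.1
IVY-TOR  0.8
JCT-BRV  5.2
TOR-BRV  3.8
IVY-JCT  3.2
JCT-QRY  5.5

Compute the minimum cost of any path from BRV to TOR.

$3.8

Compare a few routes:
BRV - ALP - TOR: 0.7+4.2 = 4.9
BRV - TOR: 3.8 = 3.8
The minimum is $3.8 via BRV - TOR.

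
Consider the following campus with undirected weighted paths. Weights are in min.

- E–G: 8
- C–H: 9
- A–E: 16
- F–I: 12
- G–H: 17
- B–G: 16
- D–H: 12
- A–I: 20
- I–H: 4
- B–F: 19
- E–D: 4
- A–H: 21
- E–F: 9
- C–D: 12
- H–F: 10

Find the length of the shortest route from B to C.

Candidate routes:
B–F–H–C: 19+10+9 = 38
B–G–H–C: 16+17+9 = 42
B–G–E–D–C: 16+8+4+12 = 40
B–F–E–D–C: 19+9+4+12 = 44
The minimum is 38 min via B–F–H–C.

38 min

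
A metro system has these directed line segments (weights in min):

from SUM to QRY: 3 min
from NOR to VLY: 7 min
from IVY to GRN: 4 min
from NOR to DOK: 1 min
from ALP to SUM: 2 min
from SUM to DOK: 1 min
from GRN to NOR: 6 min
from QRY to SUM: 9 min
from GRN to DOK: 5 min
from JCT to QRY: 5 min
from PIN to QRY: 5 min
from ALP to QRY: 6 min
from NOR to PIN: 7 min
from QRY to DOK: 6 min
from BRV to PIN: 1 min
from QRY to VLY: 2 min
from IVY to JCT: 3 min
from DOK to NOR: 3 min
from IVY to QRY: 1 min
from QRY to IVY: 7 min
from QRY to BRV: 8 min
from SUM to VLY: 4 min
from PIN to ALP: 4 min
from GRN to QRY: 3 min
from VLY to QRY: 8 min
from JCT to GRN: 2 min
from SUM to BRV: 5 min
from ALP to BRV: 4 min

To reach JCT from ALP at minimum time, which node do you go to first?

SUM

Enumerating some paths:
ALP → BRV → PIN → QRY → IVY → JCT: 4+1+5+7+3 = 20
ALP → QRY → IVY → JCT: 6+7+3 = 16
ALP → SUM → QRY → IVY → JCT: 2+3+7+3 = 15
Cheapest is ALP → SUM → QRY → IVY → JCT at 15 min.
So from ALP the first move is to SUM.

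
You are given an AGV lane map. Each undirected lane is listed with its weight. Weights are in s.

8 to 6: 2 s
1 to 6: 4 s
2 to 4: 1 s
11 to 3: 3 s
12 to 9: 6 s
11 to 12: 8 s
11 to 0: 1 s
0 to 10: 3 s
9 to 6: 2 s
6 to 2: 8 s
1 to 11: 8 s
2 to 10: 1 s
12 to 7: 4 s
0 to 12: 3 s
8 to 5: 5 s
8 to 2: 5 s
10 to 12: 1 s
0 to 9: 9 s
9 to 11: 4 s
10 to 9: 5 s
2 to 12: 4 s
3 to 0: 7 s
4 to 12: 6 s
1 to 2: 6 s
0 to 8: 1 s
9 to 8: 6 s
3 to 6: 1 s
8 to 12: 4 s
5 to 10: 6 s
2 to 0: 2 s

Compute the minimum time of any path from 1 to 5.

Enumerating some paths:
1 - 2 - 10 - 5: 6+1+6 = 13
1 - 6 - 8 - 5: 4+2+5 = 11
The minimum is 11 s via 1 - 6 - 8 - 5.

11 s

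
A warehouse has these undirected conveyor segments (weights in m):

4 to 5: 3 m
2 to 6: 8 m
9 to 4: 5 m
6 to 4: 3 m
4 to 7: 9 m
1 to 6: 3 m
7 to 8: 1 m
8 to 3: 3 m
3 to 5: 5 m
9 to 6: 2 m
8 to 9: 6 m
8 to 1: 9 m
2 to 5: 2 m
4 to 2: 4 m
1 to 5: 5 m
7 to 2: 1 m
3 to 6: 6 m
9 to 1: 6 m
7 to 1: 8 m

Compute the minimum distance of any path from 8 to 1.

Candidate routes:
8 → 9 → 6 → 1: 6+2+3 = 11
8 → 1: 9 = 9
8 → 3 → 6 → 1: 3+6+3 = 12
8 → 9 → 1: 6+6 = 12
The minimum is 9 m via 8 → 1.

9 m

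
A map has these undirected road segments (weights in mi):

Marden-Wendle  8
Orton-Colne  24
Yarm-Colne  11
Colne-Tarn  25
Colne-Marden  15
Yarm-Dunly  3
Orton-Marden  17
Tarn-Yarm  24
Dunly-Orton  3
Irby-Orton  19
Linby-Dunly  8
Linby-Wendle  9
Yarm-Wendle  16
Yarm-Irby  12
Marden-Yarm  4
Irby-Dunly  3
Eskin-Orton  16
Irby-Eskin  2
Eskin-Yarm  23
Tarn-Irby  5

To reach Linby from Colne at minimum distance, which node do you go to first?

Yarm

Enumerating some paths:
Colne → Yarm → Marden → Wendle → Linby: 11+4+8+9 = 32
Colne → Marden → Wendle → Linby: 15+8+9 = 32
Colne → Marden → Yarm → Dunly → Linby: 15+4+3+8 = 30
Colne → Yarm → Dunly → Linby: 11+3+8 = 22
Cheapest is Colne → Yarm → Dunly → Linby at 22 mi.
So from Colne the first move is to Yarm.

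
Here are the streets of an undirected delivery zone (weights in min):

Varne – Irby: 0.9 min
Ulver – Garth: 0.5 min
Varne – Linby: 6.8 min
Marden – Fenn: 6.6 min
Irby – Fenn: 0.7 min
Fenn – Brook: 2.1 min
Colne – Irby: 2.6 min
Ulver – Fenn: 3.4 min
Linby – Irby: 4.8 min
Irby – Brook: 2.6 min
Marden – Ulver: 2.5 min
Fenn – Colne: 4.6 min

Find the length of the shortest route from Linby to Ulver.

Settle nodes by increasing distance from Linby:
Linby: 0
Irby: 4.8  (via Linby)
Fenn: 5.5  (via Irby)
Varne: 5.7  (via Irby)
Colne: 7.4  (via Irby)
Brook: 7.4  (via Irby)
Ulver: 8.9  (via Fenn)
Shortest route: Linby → Irby → Fenn → Ulver = 8.9 min.

8.9 min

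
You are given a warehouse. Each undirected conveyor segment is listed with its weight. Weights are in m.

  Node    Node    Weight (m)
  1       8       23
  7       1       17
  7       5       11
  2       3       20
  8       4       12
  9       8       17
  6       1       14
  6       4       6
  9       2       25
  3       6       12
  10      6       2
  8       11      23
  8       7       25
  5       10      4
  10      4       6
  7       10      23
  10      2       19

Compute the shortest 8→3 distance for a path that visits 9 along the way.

Best 8 to 9: 8 → 9 costing 17
Shortest 9→3: 9 → 2 → 3 = 45
Total via 9: 17 + 45 = 62 m.

62 m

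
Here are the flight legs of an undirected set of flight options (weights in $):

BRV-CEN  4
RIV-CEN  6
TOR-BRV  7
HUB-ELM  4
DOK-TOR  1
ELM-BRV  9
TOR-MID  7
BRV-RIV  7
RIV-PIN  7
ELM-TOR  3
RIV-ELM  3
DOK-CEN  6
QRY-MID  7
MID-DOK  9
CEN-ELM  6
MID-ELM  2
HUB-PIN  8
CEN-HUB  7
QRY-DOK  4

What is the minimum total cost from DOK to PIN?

$14

Running Dijkstra from DOK:
DOK: 0
TOR: 1  (via DOK)
QRY: 4  (via DOK)
ELM: 4  (via TOR)
CEN: 6  (via DOK)
MID: 6  (via ELM)
RIV: 7  (via ELM)
HUB: 8  (via ELM)
BRV: 8  (via TOR)
PIN: 14  (via RIV)
Shortest route: DOK → TOR → ELM → RIV → PIN = $14.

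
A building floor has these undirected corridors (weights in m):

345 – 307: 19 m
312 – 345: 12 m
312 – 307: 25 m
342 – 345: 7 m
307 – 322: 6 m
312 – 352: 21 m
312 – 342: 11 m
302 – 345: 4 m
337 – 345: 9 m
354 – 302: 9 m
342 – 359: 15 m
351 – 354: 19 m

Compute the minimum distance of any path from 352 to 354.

Running Dijkstra from 352:
352: 0
312: 21  (via 352)
342: 32  (via 312)
345: 33  (via 312)
302: 37  (via 345)
337: 42  (via 345)
354: 46  (via 302)
Shortest route: 352–312–345–302–354 = 46 m.

46 m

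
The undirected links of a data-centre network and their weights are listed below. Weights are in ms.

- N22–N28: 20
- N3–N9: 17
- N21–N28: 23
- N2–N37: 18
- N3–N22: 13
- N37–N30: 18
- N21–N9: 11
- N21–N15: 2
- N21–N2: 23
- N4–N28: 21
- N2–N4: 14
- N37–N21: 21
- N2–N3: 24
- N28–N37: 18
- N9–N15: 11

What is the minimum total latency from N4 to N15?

39 ms

Running Dijkstra from N4:
N4: 0
N2: 14  (via N4)
N28: 21  (via N4)
N37: 32  (via N2)
N21: 37  (via N2)
N3: 38  (via N2)
N15: 39  (via N21)
Shortest route: N4 → N2 → N21 → N15 = 39 ms.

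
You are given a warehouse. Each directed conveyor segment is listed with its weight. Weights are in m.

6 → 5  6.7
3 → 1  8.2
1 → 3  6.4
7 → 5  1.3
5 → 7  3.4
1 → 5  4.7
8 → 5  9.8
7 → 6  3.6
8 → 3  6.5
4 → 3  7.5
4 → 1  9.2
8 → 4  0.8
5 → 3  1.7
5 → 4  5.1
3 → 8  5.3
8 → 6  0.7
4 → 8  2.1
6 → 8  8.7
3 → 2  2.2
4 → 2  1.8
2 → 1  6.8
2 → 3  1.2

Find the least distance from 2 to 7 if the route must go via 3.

Shortest 2→3: 2–3 = 1.2
Shortest 3→7: 3–8–6–5–7 = 16.1
Total via 3: 1.2 + 16.1 = 17.3 m.

17.3 m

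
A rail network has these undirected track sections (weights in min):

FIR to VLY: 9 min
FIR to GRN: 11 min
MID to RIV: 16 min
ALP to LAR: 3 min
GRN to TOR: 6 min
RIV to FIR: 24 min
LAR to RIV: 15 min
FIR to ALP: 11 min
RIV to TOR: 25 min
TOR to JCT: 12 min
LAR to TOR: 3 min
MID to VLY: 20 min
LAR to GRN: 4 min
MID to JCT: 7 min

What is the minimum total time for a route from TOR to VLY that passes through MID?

39 min

Shortest TOR→MID: TOR → JCT → MID = 19
Best MID to VLY: MID → VLY costing 20
Total via MID: 19 + 20 = 39 min.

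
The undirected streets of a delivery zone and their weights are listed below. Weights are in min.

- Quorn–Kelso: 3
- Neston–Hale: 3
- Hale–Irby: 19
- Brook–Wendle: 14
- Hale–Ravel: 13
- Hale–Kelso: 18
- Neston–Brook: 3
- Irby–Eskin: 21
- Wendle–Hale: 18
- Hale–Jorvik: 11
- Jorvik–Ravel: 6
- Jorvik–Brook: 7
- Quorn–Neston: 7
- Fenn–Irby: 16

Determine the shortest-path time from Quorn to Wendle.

24 min

Candidate routes:
Quorn–Kelso–Hale–Wendle: 3+18+18 = 39
Quorn–Neston–Brook–Wendle: 7+3+14 = 24
Quorn–Neston–Hale–Wendle: 7+3+18 = 28
The minimum is 24 min via Quorn–Neston–Brook–Wendle.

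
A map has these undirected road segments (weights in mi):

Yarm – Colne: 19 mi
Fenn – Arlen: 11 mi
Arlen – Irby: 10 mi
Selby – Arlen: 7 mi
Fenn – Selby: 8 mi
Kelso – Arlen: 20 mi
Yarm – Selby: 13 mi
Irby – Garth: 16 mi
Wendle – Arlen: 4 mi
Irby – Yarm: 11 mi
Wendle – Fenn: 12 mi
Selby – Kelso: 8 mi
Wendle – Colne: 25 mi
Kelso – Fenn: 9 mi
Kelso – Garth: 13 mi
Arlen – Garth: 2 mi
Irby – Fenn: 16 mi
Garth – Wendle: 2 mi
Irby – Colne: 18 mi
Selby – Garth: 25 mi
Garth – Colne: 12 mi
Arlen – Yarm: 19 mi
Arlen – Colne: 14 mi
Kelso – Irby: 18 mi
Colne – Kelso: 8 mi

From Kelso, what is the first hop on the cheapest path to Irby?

Compare a few routes:
Kelso → Fenn → Irby: 9+16 = 25
Kelso → Irby: 18 = 18
Kelso → Garth → Arlen → Irby: 13+2+10 = 25
The minimum is 18 mi via Kelso → Irby.
So from Kelso the first move is to Irby.

Irby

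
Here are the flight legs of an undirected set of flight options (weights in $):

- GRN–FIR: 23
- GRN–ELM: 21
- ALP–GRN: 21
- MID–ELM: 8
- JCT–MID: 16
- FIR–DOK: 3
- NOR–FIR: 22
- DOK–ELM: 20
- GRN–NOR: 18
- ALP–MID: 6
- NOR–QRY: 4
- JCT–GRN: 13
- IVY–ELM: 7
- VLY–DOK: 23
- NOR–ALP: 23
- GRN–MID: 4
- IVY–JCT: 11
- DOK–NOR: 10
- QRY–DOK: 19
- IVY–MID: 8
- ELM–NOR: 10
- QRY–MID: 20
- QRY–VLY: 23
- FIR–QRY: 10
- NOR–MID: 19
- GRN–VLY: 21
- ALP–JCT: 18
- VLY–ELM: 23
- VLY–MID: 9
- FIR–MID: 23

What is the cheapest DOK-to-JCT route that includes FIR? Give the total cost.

Best DOK to FIR: DOK–FIR costing 3
Best FIR to JCT: FIR–GRN–JCT costing 36
Total via FIR: 3 + 36 = $39.

$39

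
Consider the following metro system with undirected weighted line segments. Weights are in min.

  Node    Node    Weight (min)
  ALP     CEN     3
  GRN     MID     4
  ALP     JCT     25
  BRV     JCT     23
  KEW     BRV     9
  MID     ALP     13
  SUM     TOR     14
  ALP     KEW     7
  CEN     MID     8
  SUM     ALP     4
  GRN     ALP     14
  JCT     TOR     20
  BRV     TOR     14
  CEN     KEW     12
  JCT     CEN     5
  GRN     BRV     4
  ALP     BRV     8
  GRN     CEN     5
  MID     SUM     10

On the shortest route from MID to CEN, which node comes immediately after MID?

Enumerating some paths:
MID → ALP → CEN: 13+3 = 16
MID → SUM → ALP → CEN: 10+4+3 = 17
MID → GRN → CEN: 4+5 = 9
MID → CEN: 8 = 8
Cheapest is MID → CEN at 8 min.
So from MID the first move is to CEN.

CEN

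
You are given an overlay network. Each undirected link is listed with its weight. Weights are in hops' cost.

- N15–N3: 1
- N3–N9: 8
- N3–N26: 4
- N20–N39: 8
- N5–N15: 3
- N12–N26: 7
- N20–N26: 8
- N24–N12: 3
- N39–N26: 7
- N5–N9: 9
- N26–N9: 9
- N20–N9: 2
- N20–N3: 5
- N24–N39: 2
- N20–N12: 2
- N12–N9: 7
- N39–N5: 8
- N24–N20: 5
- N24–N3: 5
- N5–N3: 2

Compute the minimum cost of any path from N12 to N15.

Candidate routes:
N12–N20–N3–N15: 2+5+1 = 8
N12–N26–N3–N15: 7+4+1 = 12
N12–N24–N3–N15: 3+5+1 = 9
Cheapest is N12–N20–N3–N15 at 8 hops' cost.

8 hops' cost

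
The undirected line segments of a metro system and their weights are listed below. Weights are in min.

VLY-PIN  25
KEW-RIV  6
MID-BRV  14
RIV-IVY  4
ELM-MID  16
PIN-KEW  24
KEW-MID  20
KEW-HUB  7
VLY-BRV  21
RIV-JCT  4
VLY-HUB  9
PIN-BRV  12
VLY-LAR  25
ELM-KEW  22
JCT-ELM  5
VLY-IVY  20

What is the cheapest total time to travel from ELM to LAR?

56 min

Enumerating some paths:
ELM → JCT → RIV → KEW → HUB → VLY → LAR: 5+4+6+7+9+25 = 56
ELM → JCT → RIV → IVY → VLY → LAR: 5+4+4+20+25 = 58
ELM → KEW → HUB → VLY → LAR: 22+7+9+25 = 63
The minimum is 56 min via ELM → JCT → RIV → KEW → HUB → VLY → LAR.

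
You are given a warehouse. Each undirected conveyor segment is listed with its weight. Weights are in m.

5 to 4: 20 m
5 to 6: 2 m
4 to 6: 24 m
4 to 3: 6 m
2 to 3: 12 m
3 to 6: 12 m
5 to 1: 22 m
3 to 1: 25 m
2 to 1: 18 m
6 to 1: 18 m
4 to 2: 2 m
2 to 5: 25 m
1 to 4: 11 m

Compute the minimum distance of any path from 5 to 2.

22 m

Candidate routes:
5 - 4 - 2: 20+2 = 22
5 - 6 - 4 - 2: 2+24+2 = 28
5 - 6 - 3 - 2: 2+12+12 = 26
5 - 2: 25 = 25
Cheapest is 5 - 4 - 2 at 22 m.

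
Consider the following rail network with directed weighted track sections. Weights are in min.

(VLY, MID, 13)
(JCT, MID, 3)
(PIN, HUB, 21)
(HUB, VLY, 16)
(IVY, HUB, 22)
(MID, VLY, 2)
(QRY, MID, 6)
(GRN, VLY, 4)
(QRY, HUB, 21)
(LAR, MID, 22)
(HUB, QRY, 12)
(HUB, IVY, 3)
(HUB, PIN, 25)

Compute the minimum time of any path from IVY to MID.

Settle nodes by increasing distance from IVY:
IVY: 0
HUB: 22  (via IVY)
QRY: 34  (via HUB)
VLY: 38  (via HUB)
MID: 40  (via QRY)
Shortest route: IVY–HUB–QRY–MID = 40 min.

40 min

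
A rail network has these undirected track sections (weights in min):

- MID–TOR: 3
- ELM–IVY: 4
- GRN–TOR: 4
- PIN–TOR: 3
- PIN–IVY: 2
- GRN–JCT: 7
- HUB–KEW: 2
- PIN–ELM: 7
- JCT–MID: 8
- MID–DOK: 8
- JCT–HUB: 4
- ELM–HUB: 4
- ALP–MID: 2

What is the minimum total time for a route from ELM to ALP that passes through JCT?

18 min

Best ELM to JCT: ELM → HUB → JCT costing 8
Best JCT to ALP: JCT → MID → ALP costing 10
Total via JCT: 8 + 10 = 18 min.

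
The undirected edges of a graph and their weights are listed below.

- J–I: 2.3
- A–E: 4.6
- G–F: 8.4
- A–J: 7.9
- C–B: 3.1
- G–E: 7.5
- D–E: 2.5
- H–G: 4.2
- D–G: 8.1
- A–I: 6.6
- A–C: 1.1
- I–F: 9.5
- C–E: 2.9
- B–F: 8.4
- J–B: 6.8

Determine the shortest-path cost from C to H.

Enumerating some paths:
C–E–D–G–H: 2.9+2.5+8.1+4.2 = 17.7
C–A–E–G–H: 1.1+4.6+7.5+4.2 = 17.4
C–E–G–H: 2.9+7.5+4.2 = 14.6
Cheapest is C–E–G–H at 14.6.

14.6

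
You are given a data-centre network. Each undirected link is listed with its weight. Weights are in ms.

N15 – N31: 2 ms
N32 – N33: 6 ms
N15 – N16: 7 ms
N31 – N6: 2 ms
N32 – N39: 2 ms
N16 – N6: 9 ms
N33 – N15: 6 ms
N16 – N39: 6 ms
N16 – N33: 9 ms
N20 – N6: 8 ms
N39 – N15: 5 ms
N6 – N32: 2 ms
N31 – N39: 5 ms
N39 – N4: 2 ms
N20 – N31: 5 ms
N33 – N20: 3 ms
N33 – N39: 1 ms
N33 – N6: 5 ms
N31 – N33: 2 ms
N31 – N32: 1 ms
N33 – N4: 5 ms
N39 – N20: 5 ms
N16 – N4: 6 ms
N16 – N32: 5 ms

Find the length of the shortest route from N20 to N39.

4 ms

Shortest distances from N20:
N20: 0
N33: 3  (via N20)
N39: 4  (via N33)
Shortest route: N20 → N33 → N39 = 4 ms.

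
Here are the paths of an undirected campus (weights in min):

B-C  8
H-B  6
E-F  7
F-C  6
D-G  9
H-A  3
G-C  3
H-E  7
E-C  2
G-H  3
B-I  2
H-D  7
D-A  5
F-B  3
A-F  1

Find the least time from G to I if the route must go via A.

12 min

Shortest G→A: G–H–A = 6
Best A to I: A–F–B–I costing 6
Total via A: 6 + 6 = 12 min.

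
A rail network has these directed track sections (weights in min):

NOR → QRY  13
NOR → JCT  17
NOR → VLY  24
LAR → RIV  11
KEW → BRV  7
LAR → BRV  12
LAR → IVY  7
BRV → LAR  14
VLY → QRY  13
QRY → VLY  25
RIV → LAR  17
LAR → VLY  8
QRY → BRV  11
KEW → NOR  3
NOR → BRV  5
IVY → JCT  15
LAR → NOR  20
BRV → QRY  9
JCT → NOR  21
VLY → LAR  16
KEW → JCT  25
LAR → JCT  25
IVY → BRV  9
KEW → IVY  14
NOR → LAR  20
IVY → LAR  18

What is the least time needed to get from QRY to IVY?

Enumerating some paths:
QRY - VLY - LAR - IVY: 25+16+7 = 48
QRY - BRV - LAR - IVY: 11+14+7 = 32
The minimum is 32 min via QRY - BRV - LAR - IVY.

32 min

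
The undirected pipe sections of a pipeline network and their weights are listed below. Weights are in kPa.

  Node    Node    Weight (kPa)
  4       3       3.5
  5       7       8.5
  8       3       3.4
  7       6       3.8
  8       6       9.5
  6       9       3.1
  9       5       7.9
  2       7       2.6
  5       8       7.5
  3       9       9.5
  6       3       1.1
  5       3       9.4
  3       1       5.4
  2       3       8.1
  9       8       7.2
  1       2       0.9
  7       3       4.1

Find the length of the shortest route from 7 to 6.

3.8 kPa

Settle nodes by increasing distance from 7:
7: 0
2: 2.6  (via 7)
1: 3.5  (via 2)
6: 3.8  (via 7)
Shortest route: 7–6 = 3.8 kPa.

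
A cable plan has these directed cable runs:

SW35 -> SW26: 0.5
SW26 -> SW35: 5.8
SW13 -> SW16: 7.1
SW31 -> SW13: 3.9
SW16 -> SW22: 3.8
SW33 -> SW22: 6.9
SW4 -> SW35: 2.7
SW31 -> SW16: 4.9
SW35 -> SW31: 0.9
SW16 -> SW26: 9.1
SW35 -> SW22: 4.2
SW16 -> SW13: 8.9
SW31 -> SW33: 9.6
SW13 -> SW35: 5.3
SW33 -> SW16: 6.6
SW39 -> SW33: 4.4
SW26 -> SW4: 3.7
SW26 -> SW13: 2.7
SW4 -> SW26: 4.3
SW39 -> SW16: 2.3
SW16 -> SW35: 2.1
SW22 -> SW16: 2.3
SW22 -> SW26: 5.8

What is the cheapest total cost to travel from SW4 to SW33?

13.2

Candidate routes:
SW4 → SW26 → SW13 → SW35 → SW31 → SW33: 4.3+2.7+5.3+0.9+9.6 = 22.8
SW4 → SW35 → SW31 → SW33: 2.7+0.9+9.6 = 13.2
SW4 → SW26 → SW35 → SW31 → SW33: 4.3+5.8+0.9+9.6 = 20.6
Cheapest is SW4 → SW35 → SW31 → SW33 at 13.2.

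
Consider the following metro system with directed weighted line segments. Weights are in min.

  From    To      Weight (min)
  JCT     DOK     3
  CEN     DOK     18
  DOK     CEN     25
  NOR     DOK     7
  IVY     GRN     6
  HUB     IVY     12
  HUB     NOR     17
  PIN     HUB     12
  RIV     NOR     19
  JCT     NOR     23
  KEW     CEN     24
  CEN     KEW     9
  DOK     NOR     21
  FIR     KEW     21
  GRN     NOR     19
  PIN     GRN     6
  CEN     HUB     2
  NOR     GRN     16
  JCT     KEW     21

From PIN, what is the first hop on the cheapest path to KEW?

GRN

Enumerating some paths:
PIN–HUB–NOR–DOK–CEN–KEW: 12+17+7+25+9 = 70
PIN–HUB–IVY–GRN–NOR–DOK–CEN–KEW: 12+12+6+19+7+25+9 = 90
PIN–GRN–NOR–DOK–CEN–KEW: 6+19+7+25+9 = 66
The minimum is 66 min via PIN–GRN–NOR–DOK–CEN–KEW.
So from PIN the first move is to GRN.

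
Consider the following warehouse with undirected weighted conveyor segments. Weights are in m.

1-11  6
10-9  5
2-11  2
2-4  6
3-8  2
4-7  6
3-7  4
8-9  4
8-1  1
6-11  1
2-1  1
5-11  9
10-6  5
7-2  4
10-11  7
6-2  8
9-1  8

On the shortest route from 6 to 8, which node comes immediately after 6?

11

Compare a few routes:
6–11–2–1–8: 1+2+1+1 = 5
6–11–1–8: 1+6+1 = 8
6–2–1–8: 8+1+1 = 10
Cheapest is 6–11–2–1–8 at 5 m.
So from 6 the first move is to 11.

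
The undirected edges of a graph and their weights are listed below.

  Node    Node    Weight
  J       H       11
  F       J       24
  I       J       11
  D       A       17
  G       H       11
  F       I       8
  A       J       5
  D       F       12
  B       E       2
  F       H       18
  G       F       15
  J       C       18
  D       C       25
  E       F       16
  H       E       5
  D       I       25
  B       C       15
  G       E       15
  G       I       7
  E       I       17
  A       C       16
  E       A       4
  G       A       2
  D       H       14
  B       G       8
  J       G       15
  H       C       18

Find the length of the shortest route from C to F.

33

Running Dijkstra from C:
C: 0
B: 15  (via C)
A: 16  (via C)
E: 17  (via B)
G: 18  (via A)
H: 18  (via C)
J: 18  (via C)
D: 25  (via C)
I: 25  (via G)
F: 33  (via E)
Shortest route: C → B → E → F = 33.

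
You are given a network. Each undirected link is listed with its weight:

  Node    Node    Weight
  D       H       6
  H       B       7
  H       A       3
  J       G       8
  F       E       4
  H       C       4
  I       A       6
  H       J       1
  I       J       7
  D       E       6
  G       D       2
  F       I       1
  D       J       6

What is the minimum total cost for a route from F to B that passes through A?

Best F to A: F–I–A costing 7
Best A to B: A–H–B costing 10
Total via A: 7 + 10 = 17.

17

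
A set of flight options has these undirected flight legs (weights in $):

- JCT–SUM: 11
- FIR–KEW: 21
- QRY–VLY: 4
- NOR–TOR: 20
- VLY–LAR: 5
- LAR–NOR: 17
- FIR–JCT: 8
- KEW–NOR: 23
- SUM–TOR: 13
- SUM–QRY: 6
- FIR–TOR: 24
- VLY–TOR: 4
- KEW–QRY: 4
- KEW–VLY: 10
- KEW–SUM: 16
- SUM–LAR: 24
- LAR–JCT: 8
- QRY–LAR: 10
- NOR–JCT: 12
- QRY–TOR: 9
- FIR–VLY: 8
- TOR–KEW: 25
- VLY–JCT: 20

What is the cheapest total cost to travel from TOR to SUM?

Compare a few routes:
TOR - SUM: 13 = 13
TOR - VLY - QRY - SUM: 4+4+6 = 14
TOR - VLY - KEW - QRY - SUM: 4+10+4+6 = 24
TOR - QRY - SUM: 9+6 = 15
Cheapest is TOR - SUM at $13.

$13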